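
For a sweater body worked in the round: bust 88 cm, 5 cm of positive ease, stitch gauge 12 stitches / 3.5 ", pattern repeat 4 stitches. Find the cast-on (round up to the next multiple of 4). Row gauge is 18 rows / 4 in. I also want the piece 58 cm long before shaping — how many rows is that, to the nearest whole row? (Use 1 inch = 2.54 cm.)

Cast on 128 stitches; work 103 rows.

Finished = 88 + 5 = 93 cm.
93 cm × 1/2.54 = 36.61 inches.
12/3.5 = 3.429 sts per in; 36.61 × 3.429 = 125.53 sts.
Next multiple of 4 → 128.
58 cm = 22.83 inches; × 4.5 = 102.76 → 103 rows.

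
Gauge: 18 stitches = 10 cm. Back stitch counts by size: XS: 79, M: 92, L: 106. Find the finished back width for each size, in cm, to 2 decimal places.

XS 43.89 cm; M 51.11 cm; L 58.89 cm.

18/10 = 1.8 sts per cm.
XS: 79 / 1.8 = 43.889 → 43.89 cm.
M: 92 / 1.8 = 51.111 → 51.11 cm.
L: 106 / 1.8 = 58.889 → 58.89 cm.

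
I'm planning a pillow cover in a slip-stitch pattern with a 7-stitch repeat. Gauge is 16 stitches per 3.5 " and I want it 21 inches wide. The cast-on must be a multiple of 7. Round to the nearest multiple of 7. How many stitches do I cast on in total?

16 / 3.5 = 4.571 sts per inch.
21 × 4.571 = 96.00 sts.
Nearest multiple of 7: 98.

CO 98 sts.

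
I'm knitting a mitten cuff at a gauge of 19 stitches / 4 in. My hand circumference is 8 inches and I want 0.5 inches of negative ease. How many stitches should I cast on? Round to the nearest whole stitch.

36 stitches.

Finished = 8 − 0.5 = 7.5 in.
19 / 4 = 4.75 sts per inch.
7.50 × 4.75 = 35.62 sts.
→ 36 sts.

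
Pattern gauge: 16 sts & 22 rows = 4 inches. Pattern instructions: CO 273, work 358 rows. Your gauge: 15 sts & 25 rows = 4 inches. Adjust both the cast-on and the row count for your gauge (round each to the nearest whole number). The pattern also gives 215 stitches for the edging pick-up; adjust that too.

Stitches: 273 × 15/16 = 255.94 → 256.
Rows: 358 × 25/22 = 406.82 → 407.
edging pick-up: 215 × 15/16 = 201.56 → 202.

Cast on 256 stitches; work 407 rows; edging pick-up 202 stitches.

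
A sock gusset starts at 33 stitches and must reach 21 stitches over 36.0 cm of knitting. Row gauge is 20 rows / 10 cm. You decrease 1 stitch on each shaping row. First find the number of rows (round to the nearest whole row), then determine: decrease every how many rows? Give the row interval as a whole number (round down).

Rows = 36.0 × 2 = 72.0 → 72 rows.
Stitches to remove: 12 → 12 shaping rows (at 1 st each).
72 / 12 = 6.00 → every 6 rows.

Decrease every 6th row.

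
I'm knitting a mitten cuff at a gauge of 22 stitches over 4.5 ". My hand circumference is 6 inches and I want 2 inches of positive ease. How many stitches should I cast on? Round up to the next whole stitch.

40 stitches.

Finished = 6 + 2 = 8 in.
22 / 4.5 = 4.889 sts per inch.
8.00 × 4.889 = 39.11 sts.
→ 40 sts.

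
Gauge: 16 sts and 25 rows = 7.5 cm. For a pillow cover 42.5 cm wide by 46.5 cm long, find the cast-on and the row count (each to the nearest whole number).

Stitch gauge = 16/7.5 = 2.133 sts/cm; 42.5 × 2.133 = 90.67 → 91 sts.
Row gauge = 25/7.5 = 3.333 rows/cm; 46.5 × 3.333 = 155.00 → 155 rows.

Cast on 91 stitches and work 155 rows.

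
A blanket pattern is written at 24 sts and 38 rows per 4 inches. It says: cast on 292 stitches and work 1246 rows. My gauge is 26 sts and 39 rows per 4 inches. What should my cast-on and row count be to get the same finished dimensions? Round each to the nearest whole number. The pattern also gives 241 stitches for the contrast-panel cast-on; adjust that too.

Stitches: 292 × 26/24 = 316.33 → 316.
Rows: 1246 × 39/38 = 1278.79 → 1279.
contrast-panel cast-on: 241 × 26/24 = 261.08 → 261.

Cast on 316 stitches; work 1279 rows; contrast-panel cast-on 261 stitches.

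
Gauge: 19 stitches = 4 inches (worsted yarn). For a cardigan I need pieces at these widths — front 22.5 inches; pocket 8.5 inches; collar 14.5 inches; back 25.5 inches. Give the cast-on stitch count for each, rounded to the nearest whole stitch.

Rate = 19/4 = 4.75 sts per in.
front: 22.5 × 4.75 = 106.88 → 107.
pocket: 8.5 × 4.75 = 40.38 → 40.
collar: 14.5 × 4.75 = 68.88 → 69.
back: 25.5 × 4.75 = 121.12 → 121.

front 107; pocket 40; collar 69; back 121.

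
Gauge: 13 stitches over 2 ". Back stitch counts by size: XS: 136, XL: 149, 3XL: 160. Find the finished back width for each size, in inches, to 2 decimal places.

XS 20.92 inches; XL 22.92 inches; 3XL 24.62 inches.

13/2 = 6.5 sts per in.
XS: 136 / 6.5 = 20.923 → 20.92 in.
XL: 149 / 6.5 = 22.923 → 22.92 in.
3XL: 160 / 6.5 = 24.615 → 24.62 in.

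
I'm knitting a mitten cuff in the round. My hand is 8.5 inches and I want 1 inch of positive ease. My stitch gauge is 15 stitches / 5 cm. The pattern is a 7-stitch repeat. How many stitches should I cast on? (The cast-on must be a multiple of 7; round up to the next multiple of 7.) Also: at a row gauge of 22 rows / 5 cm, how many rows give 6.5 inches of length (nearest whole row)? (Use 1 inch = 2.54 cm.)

Finished = 8.5 + 1 = 9.5 inches.
9.5 inches × 2.54 = 24.13 cm.
15/5 = 3 sts per cm; 24.13 × 3 = 72.39 sts.
Next multiple of 7 → 77.
6.5 inches = 16.51 cm; × 4.4 = 72.64 → 73 rows.

Cast on 77 stitches; work 73 rows.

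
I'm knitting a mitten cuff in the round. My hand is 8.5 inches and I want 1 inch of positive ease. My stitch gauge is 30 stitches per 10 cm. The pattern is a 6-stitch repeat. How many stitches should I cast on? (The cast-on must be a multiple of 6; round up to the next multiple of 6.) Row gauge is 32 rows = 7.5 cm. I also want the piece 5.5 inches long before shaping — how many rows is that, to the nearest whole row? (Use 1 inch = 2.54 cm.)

Finished = 8.5 + 1 = 9.5 inches.
9.5 inches × 2.54 = 24.13 cm.
30/10 = 3 sts per cm; 24.13 × 3 = 72.39 sts.
Next multiple of 6 → 78.
5.5 inches = 13.97 cm; × 4.267 = 59.61 → 60 rows.

Cast on 78 stitches; work 60 rows.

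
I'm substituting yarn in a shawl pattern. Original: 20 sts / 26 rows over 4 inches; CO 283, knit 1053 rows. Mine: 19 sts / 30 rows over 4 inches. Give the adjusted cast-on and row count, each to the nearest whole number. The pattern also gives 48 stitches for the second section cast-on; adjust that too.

Stitches: 283 × 19/20 = 268.85 → 269.
Rows: 1053 × 30/26 = 1215.00 → 1215.
second section cast-on: 48 × 19/20 = 45.60 → 46.

Cast on 269 stitches; work 1215 rows; second section cast-on 46 stitches.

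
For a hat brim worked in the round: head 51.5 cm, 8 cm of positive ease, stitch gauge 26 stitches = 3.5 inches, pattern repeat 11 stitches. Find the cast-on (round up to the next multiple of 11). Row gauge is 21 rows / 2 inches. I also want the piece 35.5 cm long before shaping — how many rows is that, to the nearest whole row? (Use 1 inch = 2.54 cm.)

Cast on 176 stitches; work 147 rows.

Finished = 51.5 + 8 = 59.5 cm.
59.5 cm × 1/2.54 = 23.43 inches.
26/3.5 = 7.429 sts per in; 23.43 × 7.429 = 174.02 sts.
Next multiple of 11 → 176.
35.5 cm = 13.98 inches; × 10.5 = 146.75 → 147 rows.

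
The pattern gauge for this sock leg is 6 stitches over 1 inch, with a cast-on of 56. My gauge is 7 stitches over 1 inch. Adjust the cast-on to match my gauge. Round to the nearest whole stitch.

65 stitches.

Scale factor = 7 / 6 = 1.167.
56 × 7 / 6 = 65.33 sts.
→ 65 sts.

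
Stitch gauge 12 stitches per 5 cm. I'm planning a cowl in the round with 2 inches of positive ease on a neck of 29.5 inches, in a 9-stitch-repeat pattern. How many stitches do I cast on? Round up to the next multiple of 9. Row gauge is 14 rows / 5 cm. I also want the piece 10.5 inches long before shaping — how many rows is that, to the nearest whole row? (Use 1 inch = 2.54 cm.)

Cast on 198 stitches; work 75 rows.

Finished = 29.5 + 2 = 31.5 inches.
31.5 inches × 2.54 = 80.01 cm.
12/5 = 2.4 sts per cm; 80.01 × 2.4 = 192.02 sts.
Next multiple of 9 → 198.
10.5 inches = 26.67 cm; × 2.8 = 74.68 → 75 rows.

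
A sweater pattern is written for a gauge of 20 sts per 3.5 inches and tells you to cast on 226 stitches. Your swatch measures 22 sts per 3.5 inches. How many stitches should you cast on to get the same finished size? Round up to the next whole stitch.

Scale factor = 22 / 20 = 1.100.
226 × 22 / 20 = 248.60 sts.
→ 249 sts.

249 stitches.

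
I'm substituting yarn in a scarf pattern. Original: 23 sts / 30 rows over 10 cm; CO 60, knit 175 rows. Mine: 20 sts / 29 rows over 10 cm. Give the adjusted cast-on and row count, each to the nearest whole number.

Stitches: 60 × 20/23 = 52.17 → 52.
Rows: 175 × 29/30 = 169.17 → 169.

Cast on 52 stitches; work 169 rows.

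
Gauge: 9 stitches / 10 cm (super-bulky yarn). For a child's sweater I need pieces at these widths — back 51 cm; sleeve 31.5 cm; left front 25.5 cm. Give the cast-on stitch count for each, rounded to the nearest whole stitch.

back 46; sleeve 28; left front 23.

Rate = 9/10 = 0.9 sts per cm.
back: 51 × 0.9 = 45.90 → 46.
sleeve: 31.5 × 0.9 = 28.35 → 28.
left front: 25.5 × 0.9 = 22.95 → 23.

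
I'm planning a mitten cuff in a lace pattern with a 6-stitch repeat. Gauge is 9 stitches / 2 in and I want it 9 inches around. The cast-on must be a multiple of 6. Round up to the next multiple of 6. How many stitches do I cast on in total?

Cast on 42 stitches.

9 / 2 = 4.5 sts per inch.
9 × 4.5 = 40.50 sts.
Next multiple of 6: 42.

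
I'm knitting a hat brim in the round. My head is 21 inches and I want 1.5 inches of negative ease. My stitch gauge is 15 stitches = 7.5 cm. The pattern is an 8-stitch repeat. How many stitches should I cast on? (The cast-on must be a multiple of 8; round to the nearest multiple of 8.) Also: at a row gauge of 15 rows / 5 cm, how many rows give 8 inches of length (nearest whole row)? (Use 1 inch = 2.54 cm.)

Cast on 96 stitches; work 61 rows.

Finished = 21 − 1.5 = 19.5 inches.
19.5 inches × 2.54 = 49.53 cm.
15/7.5 = 2 sts per cm; 49.53 × 2 = 99.06 sts.
Nearest multiple of 8 → 96.
8 inches = 20.32 cm; × 3 = 60.96 → 61 rows.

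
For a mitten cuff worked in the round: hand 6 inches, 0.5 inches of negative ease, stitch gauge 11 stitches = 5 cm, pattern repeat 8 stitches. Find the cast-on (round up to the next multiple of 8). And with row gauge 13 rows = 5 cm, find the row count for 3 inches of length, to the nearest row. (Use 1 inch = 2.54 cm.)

Cast on 32 stitches; work 20 rows.

Finished = 6 − 0.5 = 5.5 inches.
5.5 inches × 2.54 = 13.97 cm.
11/5 = 2.2 sts per cm; 13.97 × 2.2 = 30.73 sts.
Next multiple of 8 → 32.
3 inches = 7.62 cm; × 2.6 = 19.81 → 20 rows.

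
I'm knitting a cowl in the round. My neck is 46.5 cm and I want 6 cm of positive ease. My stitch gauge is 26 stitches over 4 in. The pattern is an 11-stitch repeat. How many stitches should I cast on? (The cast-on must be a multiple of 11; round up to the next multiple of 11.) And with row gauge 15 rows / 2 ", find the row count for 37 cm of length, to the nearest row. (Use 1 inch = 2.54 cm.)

Finished = 46.5 + 6 = 52.5 cm.
52.5 cm × 1/2.54 = 20.67 inches.
26/4 = 6.5 sts per in; 20.67 × 6.5 = 134.35 sts.
Next multiple of 11 → 143.
37 cm = 14.57 inches; × 7.5 = 109.25 → 109 rows.

Cast on 143 stitches; work 109 rows.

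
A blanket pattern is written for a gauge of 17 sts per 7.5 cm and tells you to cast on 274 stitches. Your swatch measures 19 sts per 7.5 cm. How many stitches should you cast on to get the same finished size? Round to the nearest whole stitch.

Scale factor = 19 / 17 = 1.118.
274 × 19 / 17 = 306.24 sts.
→ 306 sts.

306 stitches.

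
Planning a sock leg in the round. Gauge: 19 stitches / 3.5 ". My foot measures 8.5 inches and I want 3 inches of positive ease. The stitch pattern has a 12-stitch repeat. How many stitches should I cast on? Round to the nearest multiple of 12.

Finished = 8.5 + 3 = 11.5 inches.
19 / 3.5 = 5.429 sts/in.
11.5 × 5.429 = 62.43 sts.
Nearest multiple of 12: 60.

CO 60 sts.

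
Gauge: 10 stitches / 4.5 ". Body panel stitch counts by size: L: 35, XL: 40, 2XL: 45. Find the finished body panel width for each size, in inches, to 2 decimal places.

L 15.75 inches; XL 18.00 inches; 2XL 20.25 inches.

10/4.5 = 2.222 sts per in.
L: 35 / 2.222 = 15.750 → 15.75 in.
XL: 40 / 2.222 = 18.000 → 18.00 in.
2XL: 45 / 2.222 = 20.250 → 20.25 in.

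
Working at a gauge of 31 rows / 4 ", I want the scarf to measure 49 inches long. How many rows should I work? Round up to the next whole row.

31 rows / 4 in = 7.75 rows per inch.
49 × 7.75 = 379.75 rows.
Round up → 380.

380 rows.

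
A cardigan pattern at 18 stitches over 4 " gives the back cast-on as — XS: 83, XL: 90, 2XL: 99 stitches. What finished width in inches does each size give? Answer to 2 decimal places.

18/4 = 4.5 sts per in.
XS: 83 / 4.5 = 18.444 → 18.44 in.
XL: 90 / 4.5 = 20.000 → 20.00 in.
2XL: 99 / 4.5 = 22.000 → 22.00 in.

XS 18.44 inches; XL 20.00 inches; 2XL 22.00 inches.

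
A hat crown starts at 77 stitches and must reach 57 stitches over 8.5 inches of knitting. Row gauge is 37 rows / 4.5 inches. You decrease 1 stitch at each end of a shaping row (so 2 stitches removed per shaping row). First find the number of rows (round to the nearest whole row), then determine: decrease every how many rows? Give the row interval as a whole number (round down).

Decrease every 7th row.

Rows = 8.5 × 8.222 = 69.9 → 70 rows.
Stitches to remove: 20 → 10 shaping rows (at 2 st each).
70 / 10 = 7.00 → every 7 rows.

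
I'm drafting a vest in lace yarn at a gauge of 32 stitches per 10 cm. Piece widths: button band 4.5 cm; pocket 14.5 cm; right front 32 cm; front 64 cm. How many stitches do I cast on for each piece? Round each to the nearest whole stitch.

Rate = 32/10 = 3.2 sts per cm.
button band: 4.5 × 3.2 = 14.40 → 14.
pocket: 14.5 × 3.2 = 46.40 → 46.
right front: 32 × 3.2 = 102.40 → 102.
front: 64 × 3.2 = 204.80 → 205.

button band 14; pocket 46; right front 102; front 205.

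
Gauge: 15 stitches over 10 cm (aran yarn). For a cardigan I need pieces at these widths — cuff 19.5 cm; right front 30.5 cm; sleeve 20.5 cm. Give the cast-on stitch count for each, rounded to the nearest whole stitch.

cuff 29; right front 46; sleeve 31.

Rate = 15/10 = 1.5 sts per cm.
cuff: 19.5 × 1.5 = 29.25 → 29.
right front: 30.5 × 1.5 = 45.75 → 46.
sleeve: 20.5 × 1.5 = 30.75 → 31.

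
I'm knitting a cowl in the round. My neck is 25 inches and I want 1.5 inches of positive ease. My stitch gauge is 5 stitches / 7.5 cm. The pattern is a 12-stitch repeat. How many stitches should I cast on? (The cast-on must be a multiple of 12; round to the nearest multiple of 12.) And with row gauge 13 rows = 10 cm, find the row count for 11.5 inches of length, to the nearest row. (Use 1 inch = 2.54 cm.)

Cast on 48 stitches; work 38 rows.

Finished = 25 + 1.5 = 26.5 inches.
26.5 inches × 2.54 = 67.31 cm.
5/7.5 = 0.667 sts per cm; 67.31 × 0.667 = 44.87 sts.
Nearest multiple of 12 → 48.
11.5 inches = 29.21 cm; × 1.3 = 37.97 → 38 rows.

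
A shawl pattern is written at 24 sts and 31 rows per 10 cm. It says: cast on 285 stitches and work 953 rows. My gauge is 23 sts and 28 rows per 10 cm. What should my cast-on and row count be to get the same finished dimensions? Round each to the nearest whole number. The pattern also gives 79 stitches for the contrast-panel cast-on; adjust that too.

Stitches: 285 × 23/24 = 273.12 → 273.
Rows: 953 × 28/31 = 860.77 → 861.
contrast-panel cast-on: 79 × 23/24 = 75.71 → 76.

Cast on 273 stitches; work 861 rows; contrast-panel cast-on 76 stitches.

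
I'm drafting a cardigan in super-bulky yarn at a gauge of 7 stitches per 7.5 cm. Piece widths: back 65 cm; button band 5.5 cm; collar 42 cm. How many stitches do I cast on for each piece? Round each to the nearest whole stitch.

back 61; button band 5; collar 39.

Rate = 7/7.5 = 0.933 sts per cm.
back: 65 × 0.933 = 60.67 → 61.
button band: 5.5 × 0.933 = 5.13 → 5.
collar: 42 × 0.933 = 39.20 → 39.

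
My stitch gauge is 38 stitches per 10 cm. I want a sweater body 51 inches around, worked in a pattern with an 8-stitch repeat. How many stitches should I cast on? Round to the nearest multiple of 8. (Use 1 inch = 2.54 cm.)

51 in = 51 × 2.54 = 129.54 cm.
38 / 10 = 3.8 sts/cm.
129.54 × 3.8 = 492.25 sts.
→ 496.

496 stitches.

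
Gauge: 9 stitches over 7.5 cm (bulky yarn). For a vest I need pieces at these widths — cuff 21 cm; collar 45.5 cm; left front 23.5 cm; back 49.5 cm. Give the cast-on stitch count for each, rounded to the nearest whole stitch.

cuff 25; collar 55; left front 28; back 59.

Rate = 9/7.5 = 1.2 sts per cm.
cuff: 21 × 1.2 = 25.20 → 25.
collar: 45.5 × 1.2 = 54.60 → 55.
left front: 23.5 × 1.2 = 28.20 → 28.
back: 49.5 × 1.2 = 59.40 → 59.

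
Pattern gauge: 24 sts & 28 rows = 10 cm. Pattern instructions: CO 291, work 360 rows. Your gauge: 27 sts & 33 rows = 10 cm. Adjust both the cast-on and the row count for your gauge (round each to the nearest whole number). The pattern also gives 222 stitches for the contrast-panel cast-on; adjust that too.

Stitches: 291 × 27/24 = 327.38 → 327.
Rows: 360 × 33/28 = 424.29 → 424.
contrast-panel cast-on: 222 × 27/24 = 249.75 → 250.

Cast on 327 stitches; work 424 rows; contrast-panel cast-on 250 stitches.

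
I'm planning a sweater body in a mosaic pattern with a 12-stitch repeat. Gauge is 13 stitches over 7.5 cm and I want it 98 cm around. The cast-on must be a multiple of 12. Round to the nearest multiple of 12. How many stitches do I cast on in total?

13 / 7.5 = 1.733 sts per cm.
98 × 1.733 = 169.87 sts.
Nearest multiple of 12: 168.

168 stitches.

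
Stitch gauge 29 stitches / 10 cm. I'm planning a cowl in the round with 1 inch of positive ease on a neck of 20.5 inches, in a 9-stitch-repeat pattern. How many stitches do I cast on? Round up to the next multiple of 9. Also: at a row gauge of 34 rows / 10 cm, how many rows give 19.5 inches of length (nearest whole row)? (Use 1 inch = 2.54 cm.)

Cast on 162 stitches; work 168 rows.

Finished = 20.5 + 1 = 21.5 inches.
21.5 inches × 2.54 = 54.61 cm.
29/10 = 2.9 sts per cm; 54.61 × 2.9 = 158.37 sts.
Next multiple of 9 → 162.
19.5 inches = 49.53 cm; × 3.4 = 168.40 → 168 rows.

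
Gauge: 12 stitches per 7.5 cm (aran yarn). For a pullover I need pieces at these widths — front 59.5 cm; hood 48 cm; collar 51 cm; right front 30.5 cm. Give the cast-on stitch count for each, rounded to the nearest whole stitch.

front 95; hood 77; collar 82; right front 49.

Rate = 12/7.5 = 1.6 sts per cm.
front: 59.5 × 1.6 = 95.20 → 95.
hood: 48 × 1.6 = 76.80 → 77.
collar: 51 × 1.6 = 81.60 → 82.
right front: 30.5 × 1.6 = 48.80 → 49.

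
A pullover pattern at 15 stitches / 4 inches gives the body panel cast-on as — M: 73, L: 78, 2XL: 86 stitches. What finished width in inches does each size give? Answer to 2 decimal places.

15/4 = 3.75 sts per in.
M: 73 / 3.75 = 19.467 → 19.47 in.
L: 78 / 3.75 = 20.800 → 20.80 in.
2XL: 86 / 3.75 = 22.933 → 22.93 in.

M 19.47 inches; L 20.80 inches; 2XL 22.93 inches.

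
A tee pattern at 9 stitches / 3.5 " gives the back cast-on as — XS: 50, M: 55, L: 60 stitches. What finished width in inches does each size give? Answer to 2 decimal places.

9/3.5 = 2.571 sts per in.
XS: 50 / 2.571 = 19.444 → 19.44 in.
M: 55 / 2.571 = 21.389 → 21.39 in.
L: 60 / 2.571 = 23.333 → 23.33 in.

XS 19.44 inches; M 21.39 inches; L 23.33 inches.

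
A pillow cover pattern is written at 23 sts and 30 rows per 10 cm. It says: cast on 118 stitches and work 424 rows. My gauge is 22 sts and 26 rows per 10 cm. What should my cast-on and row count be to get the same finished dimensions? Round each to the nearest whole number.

Cast on 113 stitches; work 367 rows.

Stitches: 118 × 22/23 = 112.87 → 113.
Rows: 424 × 26/30 = 367.47 → 367.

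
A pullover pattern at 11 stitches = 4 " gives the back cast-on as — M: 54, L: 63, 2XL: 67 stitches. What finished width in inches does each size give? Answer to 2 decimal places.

11/4 = 2.75 sts per in.
M: 54 / 2.75 = 19.636 → 19.64 in.
L: 63 / 2.75 = 22.909 → 22.91 in.
2XL: 67 / 2.75 = 24.364 → 24.36 in.

M 19.64 inches; L 22.91 inches; 2XL 24.36 inches.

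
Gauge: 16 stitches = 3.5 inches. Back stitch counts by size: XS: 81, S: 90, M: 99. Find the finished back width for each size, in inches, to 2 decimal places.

16/3.5 = 4.571 sts per in.
XS: 81 / 4.571 = 17.719 → 17.72 in.
S: 90 / 4.571 = 19.688 → 19.69 in.
M: 99 / 4.571 = 21.656 → 21.66 in.

XS 17.72 inches; S 19.69 inches; M 21.66 inches.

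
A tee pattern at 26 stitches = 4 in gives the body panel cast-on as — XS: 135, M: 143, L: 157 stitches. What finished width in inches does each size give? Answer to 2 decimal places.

XS 20.77 inches; M 22.00 inches; L 24.15 inches.

26/4 = 6.5 sts per in.
XS: 135 / 6.5 = 20.769 → 20.77 in.
M: 143 / 6.5 = 22.000 → 22.00 in.
L: 157 / 6.5 = 24.154 → 24.15 in.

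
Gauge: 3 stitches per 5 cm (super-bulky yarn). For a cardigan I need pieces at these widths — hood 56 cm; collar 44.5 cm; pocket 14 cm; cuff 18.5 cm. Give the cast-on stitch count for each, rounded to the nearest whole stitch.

Rate = 3/5 = 0.6 sts per cm.
hood: 56 × 0.6 = 33.60 → 34.
collar: 44.5 × 0.6 = 26.70 → 27.
pocket: 14 × 0.6 = 8.40 → 8.
cuff: 18.5 × 0.6 = 11.10 → 11.

hood 34; collar 27; pocket 8; cuff 11.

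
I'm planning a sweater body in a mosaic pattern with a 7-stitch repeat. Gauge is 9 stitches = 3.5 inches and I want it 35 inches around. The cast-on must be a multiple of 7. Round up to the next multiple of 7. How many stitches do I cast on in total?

9 / 3.5 = 2.571 sts per inch.
35 × 2.571 = 90.00 sts.
Next multiple of 7: 91.

Cast on 91 stitches.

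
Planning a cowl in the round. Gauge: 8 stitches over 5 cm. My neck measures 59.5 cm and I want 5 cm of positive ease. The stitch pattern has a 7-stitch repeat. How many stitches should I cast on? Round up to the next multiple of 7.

Finished = 59.5 + 5 = 64.5 cm.
8 / 5 = 1.6 sts/cm.
64.5 × 1.6 = 103.20 sts.
Next multiple of 7: 105.

105 stitches.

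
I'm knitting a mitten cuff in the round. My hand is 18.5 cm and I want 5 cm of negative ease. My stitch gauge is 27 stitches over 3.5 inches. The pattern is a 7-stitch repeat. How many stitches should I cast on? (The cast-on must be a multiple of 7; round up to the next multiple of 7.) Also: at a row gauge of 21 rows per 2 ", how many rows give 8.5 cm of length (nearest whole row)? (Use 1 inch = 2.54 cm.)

Finished = 18.5 − 5 = 13.5 cm.
13.5 cm × 1/2.54 = 5.31 inches.
27/3.5 = 7.714 sts per in; 5.31 × 7.714 = 41.00 sts.
Next multiple of 7 → 42.
8.5 cm = 3.35 inches; × 10.5 = 35.14 → 35 rows.

Cast on 42 stitches; work 35 rows.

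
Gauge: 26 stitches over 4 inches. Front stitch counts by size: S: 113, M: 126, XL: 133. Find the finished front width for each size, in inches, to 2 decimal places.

26/4 = 6.5 sts per in.
S: 113 / 6.5 = 17.385 → 17.38 in.
M: 126 / 6.5 = 19.385 → 19.38 in.
XL: 133 / 6.5 = 20.462 → 20.46 in.

S 17.38 inches; M 19.38 inches; XL 20.46 inches.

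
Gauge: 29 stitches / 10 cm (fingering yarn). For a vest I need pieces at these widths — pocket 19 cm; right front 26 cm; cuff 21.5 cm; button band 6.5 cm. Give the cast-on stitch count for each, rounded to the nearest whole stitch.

pocket 55; right front 75; cuff 62; button band 19.

Rate = 29/10 = 2.9 sts per cm.
pocket: 19 × 2.9 = 55.10 → 55.
right front: 26 × 2.9 = 75.40 → 75.
cuff: 21.5 × 2.9 = 62.35 → 62.
button band: 6.5 × 2.9 = 18.85 → 19.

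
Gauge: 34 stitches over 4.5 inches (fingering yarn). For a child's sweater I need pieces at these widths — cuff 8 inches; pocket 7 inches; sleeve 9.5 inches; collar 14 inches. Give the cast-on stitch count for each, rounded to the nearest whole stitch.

cuff 60; pocket 53; sleeve 72; collar 106.

Rate = 34/4.5 = 7.556 sts per in.
cuff: 8 × 7.556 = 60.44 → 60.
pocket: 7 × 7.556 = 52.89 → 53.
sleeve: 9.5 × 7.556 = 71.78 → 72.
collar: 14 × 7.556 = 105.78 → 106.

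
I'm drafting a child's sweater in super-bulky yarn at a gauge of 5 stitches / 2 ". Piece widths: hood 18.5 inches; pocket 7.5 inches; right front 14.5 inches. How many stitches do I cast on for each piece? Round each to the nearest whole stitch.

hood 46; pocket 19; right front 36.

Rate = 5/2 = 2.5 sts per in.
hood: 18.5 × 2.5 = 46.25 → 46.
pocket: 7.5 × 2.5 = 18.75 → 19.
right front: 14.5 × 2.5 = 36.25 → 36.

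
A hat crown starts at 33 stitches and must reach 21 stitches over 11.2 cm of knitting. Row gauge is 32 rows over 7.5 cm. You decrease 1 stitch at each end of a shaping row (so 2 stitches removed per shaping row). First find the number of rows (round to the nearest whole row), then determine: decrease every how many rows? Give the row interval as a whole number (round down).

Decrease every 8th row.

Rows = 11.2 × 4.267 = 47.8 → 48 rows.
Stitches to remove: 12 → 6 shaping rows (at 2 st each).
48 / 6 = 8.00 → every 8 rows.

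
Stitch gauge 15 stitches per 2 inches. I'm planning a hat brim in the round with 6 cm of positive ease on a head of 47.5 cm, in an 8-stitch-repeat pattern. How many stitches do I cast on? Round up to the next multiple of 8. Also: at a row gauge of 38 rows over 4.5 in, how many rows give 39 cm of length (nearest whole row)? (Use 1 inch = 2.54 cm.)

Finished = 47.5 + 6 = 53.5 cm.
53.5 cm × 1/2.54 = 21.06 inches.
15/2 = 7.5 sts per in; 21.06 × 7.5 = 157.97 sts.
Next multiple of 8 → 160.
39 cm = 15.35 inches; × 8.444 = 129.66 → 130 rows.

Cast on 160 stitches; work 130 rows.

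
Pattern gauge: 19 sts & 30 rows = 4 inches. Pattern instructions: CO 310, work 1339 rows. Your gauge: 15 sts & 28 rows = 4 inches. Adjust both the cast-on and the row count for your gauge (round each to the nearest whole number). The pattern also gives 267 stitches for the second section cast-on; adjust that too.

Stitches: 310 × 15/19 = 244.74 → 245.
Rows: 1339 × 28/30 = 1249.73 → 1250.
second section cast-on: 267 × 15/19 = 210.79 → 211.

Cast on 245 stitches; work 1250 rows; second section cast-on 211 stitches.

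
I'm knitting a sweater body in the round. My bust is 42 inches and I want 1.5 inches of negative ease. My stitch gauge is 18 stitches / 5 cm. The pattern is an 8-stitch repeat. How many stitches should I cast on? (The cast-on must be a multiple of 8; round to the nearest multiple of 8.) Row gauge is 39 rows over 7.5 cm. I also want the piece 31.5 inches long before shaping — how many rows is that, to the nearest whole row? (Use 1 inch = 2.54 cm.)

Cast on 368 stitches; work 416 rows.

Finished = 42 − 1.5 = 40.5 inches.
40.5 inches × 2.54 = 102.87 cm.
18/5 = 3.6 sts per cm; 102.87 × 3.6 = 370.33 sts.
Nearest multiple of 8 → 368.
31.5 inches = 80.01 cm; × 5.2 = 416.05 → 416 rows.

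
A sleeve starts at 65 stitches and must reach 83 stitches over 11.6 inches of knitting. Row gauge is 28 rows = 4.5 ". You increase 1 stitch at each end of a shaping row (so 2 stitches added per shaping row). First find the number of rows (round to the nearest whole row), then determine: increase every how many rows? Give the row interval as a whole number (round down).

Increase every 8th row.

Rows = 11.6 × 6.222 = 72.2 → 72 rows.
Stitches to add: 18 → 9 shaping rows (at 2 st each).
72 / 9 = 8.00 → every 8 rows.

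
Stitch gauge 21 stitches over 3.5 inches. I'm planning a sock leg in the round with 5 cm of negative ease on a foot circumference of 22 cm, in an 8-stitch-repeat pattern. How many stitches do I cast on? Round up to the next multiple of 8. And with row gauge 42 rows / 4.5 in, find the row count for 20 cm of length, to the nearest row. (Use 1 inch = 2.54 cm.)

Finished = 22 − 5 = 17 cm.
17 cm × 1/2.54 = 6.69 inches.
21/3.5 = 6 sts per in; 6.69 × 6 = 40.16 sts.
Next multiple of 8 → 48.
20 cm = 7.87 inches; × 9.333 = 73.49 → 73 rows.

Cast on 48 stitches; work 73 rows.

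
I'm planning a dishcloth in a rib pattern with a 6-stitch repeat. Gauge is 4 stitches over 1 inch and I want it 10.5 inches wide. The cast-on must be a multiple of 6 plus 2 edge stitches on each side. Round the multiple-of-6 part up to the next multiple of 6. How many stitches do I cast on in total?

4 / 1 = 4 sts per inch.
10.5 × 4 = 42.00 sts.
Less 4 edge sts → 38.00 for the repeat.
Next multiple of 6: 42.
Add back 4 edge sts → 46.

CO 46 sts.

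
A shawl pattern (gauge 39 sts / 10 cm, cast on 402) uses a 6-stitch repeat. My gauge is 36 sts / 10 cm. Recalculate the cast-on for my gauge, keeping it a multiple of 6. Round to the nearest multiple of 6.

372 stitches.

402 × 36 / 39 = 371.08.
Nearest multiple of 6: 372.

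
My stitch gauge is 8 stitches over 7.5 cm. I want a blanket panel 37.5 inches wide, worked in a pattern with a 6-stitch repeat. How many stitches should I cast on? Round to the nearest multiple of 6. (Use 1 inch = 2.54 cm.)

102 stitches.

37.5 in = 37.5 × 2.54 = 95.25 cm.
8 / 7.5 = 1.067 sts/cm.
95.25 × 1.067 = 101.60 sts.
→ 102.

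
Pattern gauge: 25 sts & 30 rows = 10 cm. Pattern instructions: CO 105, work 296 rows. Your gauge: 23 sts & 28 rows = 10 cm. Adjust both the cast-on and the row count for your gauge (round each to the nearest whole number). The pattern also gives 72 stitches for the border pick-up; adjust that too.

Cast on 97 stitches; work 276 rows; border pick-up 66 stitches.

Stitches: 105 × 23/25 = 96.60 → 97.
Rows: 296 × 28/30 = 276.27 → 276.
border pick-up: 72 × 23/25 = 66.24 → 66.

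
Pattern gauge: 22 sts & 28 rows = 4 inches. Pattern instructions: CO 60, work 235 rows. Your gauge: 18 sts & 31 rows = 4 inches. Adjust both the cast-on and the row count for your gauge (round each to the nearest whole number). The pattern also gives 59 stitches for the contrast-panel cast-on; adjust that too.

Stitches: 60 × 18/22 = 49.09 → 49.
Rows: 235 × 31/28 = 260.18 → 260.
contrast-panel cast-on: 59 × 18/22 = 48.27 → 48.

Cast on 49 stitches; work 260 rows; contrast-panel cast-on 48 stitches.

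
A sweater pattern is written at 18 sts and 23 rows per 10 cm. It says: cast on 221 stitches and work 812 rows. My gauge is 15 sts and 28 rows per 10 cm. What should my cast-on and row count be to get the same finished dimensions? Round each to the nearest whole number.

Stitches: 221 × 15/18 = 184.17 → 184.
Rows: 812 × 28/23 = 988.52 → 989.

Cast on 184 stitches; work 989 rows.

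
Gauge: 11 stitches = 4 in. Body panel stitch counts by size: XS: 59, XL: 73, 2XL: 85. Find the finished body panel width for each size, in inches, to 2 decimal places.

11/4 = 2.75 sts per in.
XS: 59 / 2.75 = 21.455 → 21.45 in.
XL: 73 / 2.75 = 26.545 → 26.55 in.
2XL: 85 / 2.75 = 30.909 → 30.91 in.

XS 21.45 inches; XL 26.55 inches; 2XL 30.91 inches.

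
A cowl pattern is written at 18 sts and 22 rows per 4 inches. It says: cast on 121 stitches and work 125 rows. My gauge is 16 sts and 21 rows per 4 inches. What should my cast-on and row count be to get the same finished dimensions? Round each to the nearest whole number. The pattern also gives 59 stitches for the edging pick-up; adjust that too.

Cast on 108 stitches; work 119 rows; edging pick-up 52 stitches.

Stitches: 121 × 16/18 = 107.56 → 108.
Rows: 125 × 21/22 = 119.32 → 119.
edging pick-up: 59 × 16/18 = 52.44 → 52.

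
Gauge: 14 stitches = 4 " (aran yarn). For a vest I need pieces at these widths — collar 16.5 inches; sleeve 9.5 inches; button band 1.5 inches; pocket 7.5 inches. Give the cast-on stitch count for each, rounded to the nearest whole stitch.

Rate = 14/4 = 3.5 sts per in.
collar: 16.5 × 3.5 = 57.75 → 58.
sleeve: 9.5 × 3.5 = 33.25 → 33.
button band: 1.5 × 3.5 = 5.25 → 5.
pocket: 7.5 × 3.5 = 26.25 → 26.

collar 58; sleeve 33; button band 5; pocket 26.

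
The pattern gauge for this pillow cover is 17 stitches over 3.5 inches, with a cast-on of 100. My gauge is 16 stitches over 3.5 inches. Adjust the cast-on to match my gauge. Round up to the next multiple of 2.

Scale factor = 16 / 17 = 0.941.
100 × 16 / 17 = 94.12 sts.
→ 96 sts.

96 stitches.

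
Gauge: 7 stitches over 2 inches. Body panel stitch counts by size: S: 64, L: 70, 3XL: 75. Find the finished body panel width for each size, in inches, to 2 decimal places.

S 18.29 inches; L 20.00 inches; 3XL 21.43 inches.

7/2 = 3.5 sts per in.
S: 64 / 3.5 = 18.286 → 18.29 in.
L: 70 / 3.5 = 20.000 → 20.00 in.
3XL: 75 / 3.5 = 21.429 → 21.43 in.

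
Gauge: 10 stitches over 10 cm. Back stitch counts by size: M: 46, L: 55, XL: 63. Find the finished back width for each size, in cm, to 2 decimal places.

10/10 = 1 sts per cm.
M: 46 / 1 = 46.000 → 46.00 cm.
L: 55 / 1 = 55.000 → 55.00 cm.
XL: 63 / 1 = 63.000 → 63.00 cm.

M 46.00 cm; L 55.00 cm; XL 63.00 cm.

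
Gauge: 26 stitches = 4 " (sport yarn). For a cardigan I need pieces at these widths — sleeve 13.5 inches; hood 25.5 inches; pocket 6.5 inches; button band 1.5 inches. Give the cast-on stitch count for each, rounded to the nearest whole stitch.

sleeve 88; hood 166; pocket 42; button band 10.

Rate = 26/4 = 6.5 sts per in.
sleeve: 13.5 × 6.5 = 87.75 → 88.
hood: 25.5 × 6.5 = 165.75 → 166.
pocket: 6.5 × 6.5 = 42.25 → 42.
button band: 1.5 × 6.5 = 9.75 → 10.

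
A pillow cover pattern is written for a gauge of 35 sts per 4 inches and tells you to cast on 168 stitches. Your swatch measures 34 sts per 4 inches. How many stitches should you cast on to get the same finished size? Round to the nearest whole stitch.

Scale factor = 34 / 35 = 0.971.
168 × 34 / 35 = 163.20 sts.
→ 163 sts.

CO 163 sts.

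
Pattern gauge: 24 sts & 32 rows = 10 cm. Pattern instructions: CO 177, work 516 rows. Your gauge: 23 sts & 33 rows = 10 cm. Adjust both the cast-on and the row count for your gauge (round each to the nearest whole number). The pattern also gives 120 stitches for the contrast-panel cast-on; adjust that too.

Stitches: 177 × 23/24 = 169.62 → 170.
Rows: 516 × 33/32 = 532.12 → 532.
contrast-panel cast-on: 120 × 23/24 = 115.00 → 115.

Cast on 170 stitches; work 532 rows; contrast-panel cast-on 115 stitches.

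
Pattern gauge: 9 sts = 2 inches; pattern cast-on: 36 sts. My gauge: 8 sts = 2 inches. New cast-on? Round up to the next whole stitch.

Scale factor = 8 / 9 = 0.889.
36 × 8 / 9 = 32.00 sts.

Cast on 32 stitches.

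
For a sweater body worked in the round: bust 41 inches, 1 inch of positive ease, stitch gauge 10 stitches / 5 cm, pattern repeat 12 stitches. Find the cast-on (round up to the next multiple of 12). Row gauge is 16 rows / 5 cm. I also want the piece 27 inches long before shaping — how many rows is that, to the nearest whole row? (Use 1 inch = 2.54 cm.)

Cast on 216 stitches; work 219 rows.

Finished = 41 + 1 = 42 inches.
42 inches × 2.54 = 106.68 cm.
10/5 = 2 sts per cm; 106.68 × 2 = 213.36 sts.
Next multiple of 12 → 216.
27 inches = 68.58 cm; × 3.2 = 219.46 → 219 rows.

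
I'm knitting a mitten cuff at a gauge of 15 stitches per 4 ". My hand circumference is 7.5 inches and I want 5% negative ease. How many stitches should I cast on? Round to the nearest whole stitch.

Finished = 7.5 × 0.95 = 7.12 in.
15 / 4 = 3.75 sts per inch.
7.12 × 3.75 = 26.72 sts.
→ 27 sts.

Cast on 27 stitches.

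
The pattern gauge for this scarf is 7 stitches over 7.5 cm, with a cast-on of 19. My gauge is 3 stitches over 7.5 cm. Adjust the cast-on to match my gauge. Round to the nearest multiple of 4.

Scale factor = 3 / 7 = 0.429.
19 × 3 / 7 = 8.14 sts.
→ 8 sts.

8 stitches.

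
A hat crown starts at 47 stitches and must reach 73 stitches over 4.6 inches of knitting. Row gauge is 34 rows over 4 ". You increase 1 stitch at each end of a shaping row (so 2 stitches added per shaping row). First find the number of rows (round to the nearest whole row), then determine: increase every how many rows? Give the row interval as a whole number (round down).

Increase every 3rd row.

Rows = 4.6 × 8.5 = 39.1 → 39 rows.
Stitches to add: 26 → 13 shaping rows (at 2 st each).
39 / 13 = 3.00 → every 3 rows.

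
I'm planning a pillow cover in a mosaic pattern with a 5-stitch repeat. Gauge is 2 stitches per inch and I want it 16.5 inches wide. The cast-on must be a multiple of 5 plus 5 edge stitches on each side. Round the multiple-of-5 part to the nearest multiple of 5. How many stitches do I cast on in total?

2 / 1 = 2 sts per inch.
16.5 × 2 = 33.00 sts.
Less 10 edge sts → 23.00 for the repeat.
Nearest multiple of 5: 25.
Add back 10 edge sts → 35.

CO 35 sts.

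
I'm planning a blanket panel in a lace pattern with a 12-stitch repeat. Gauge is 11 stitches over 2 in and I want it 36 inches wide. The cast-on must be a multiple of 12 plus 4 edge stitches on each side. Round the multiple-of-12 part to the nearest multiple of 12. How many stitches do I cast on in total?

Cast on 200 stitches.

11 / 2 = 5.5 sts per inch.
36 × 5.5 = 198.00 sts.
Less 8 edge sts → 190.00 for the repeat.
Nearest multiple of 12: 192.
Add back 8 edge sts → 200.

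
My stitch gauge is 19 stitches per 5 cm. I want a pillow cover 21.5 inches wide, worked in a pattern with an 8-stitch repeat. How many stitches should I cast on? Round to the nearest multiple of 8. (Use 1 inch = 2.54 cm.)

21.5 in = 21.5 × 2.54 = 54.61 cm.
19 / 5 = 3.8 sts/cm.
54.61 × 3.8 = 207.52 sts.
→ 208.

CO 208 sts.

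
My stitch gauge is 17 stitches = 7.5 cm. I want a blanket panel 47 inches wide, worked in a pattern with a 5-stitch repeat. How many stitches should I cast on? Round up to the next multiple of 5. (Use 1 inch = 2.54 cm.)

47 in = 47 × 2.54 = 119.38 cm.
17 / 7.5 = 2.267 sts/cm.
119.38 × 2.267 = 270.59 sts.
→ 275.

275 stitches.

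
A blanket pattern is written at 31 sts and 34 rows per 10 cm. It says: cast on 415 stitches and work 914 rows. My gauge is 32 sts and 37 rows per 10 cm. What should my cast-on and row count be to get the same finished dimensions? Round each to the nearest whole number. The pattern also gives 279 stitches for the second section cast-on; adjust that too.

Cast on 428 stitches; work 995 rows; second section cast-on 288 stitches.

Stitches: 415 × 32/31 = 428.39 → 428.
Rows: 914 × 37/34 = 994.65 → 995.
second section cast-on: 279 × 32/31 = 288.00 → 288.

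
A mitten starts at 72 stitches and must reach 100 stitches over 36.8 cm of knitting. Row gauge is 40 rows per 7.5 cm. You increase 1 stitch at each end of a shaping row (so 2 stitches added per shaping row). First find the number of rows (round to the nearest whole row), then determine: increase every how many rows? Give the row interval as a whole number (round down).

Rows = 36.8 × 5.333 = 196.3 → 196 rows.
Stitches to add: 28 → 14 shaping rows (at 2 st each).
196 / 14 = 14.00 → every 14 rows.

Increase every 14th row.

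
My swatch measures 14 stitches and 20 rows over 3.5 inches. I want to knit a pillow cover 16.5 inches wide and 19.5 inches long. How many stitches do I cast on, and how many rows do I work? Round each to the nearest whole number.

Cast on 66 stitches and work 111 rows.

Stitch gauge = 14/3.5 = 4 sts/in; 16.5 × 4 = 66.00 → 66 sts.
Row gauge = 20/3.5 = 5.714 rows/in; 19.5 × 5.714 = 111.43 → 111 rows.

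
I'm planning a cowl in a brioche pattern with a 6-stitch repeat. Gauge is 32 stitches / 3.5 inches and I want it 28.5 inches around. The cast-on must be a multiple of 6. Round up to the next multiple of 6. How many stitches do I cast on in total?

Cast on 264 stitches.

32 / 3.5 = 9.143 sts per inch.
28.5 × 9.143 = 260.57 sts.
Next multiple of 6: 264.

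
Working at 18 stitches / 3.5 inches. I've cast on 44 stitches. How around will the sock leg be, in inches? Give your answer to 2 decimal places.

8.56 inches.

18 stitches / 3.5 inch = 5.143 stitches per inch.
44 / 5.143 = 8.556 inches.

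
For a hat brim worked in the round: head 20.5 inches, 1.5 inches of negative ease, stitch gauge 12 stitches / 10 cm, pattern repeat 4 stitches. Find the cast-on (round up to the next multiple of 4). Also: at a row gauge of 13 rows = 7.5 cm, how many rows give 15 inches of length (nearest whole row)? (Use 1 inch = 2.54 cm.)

Cast on 60 stitches; work 66 rows.

Finished = 20.5 − 1.5 = 19 inches.
19 inches × 2.54 = 48.26 cm.
12/10 = 1.2 sts per cm; 48.26 × 1.2 = 57.91 sts.
Next multiple of 4 → 60.
15 inches = 38.10 cm; × 1.733 = 66.04 → 66 rows.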